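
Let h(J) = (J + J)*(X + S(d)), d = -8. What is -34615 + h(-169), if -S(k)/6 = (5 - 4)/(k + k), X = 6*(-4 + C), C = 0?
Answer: -106519/4 ≈ -26630.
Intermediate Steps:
X = -24 (X = 6*(-4 + 0) = 6*(-4) = -24)
S(k) = -3/k (S(k) = -6*(5 - 4)/(k + k) = -6/(2*k) = -6*1/(2*k) = -3/k)
h(J) = -189*J/4 (h(J) = (J + J)*(-24 - 3/(-8)) = (2*J)*(-24 - 3*(-⅛)) = (2*J)*(-24 + 3/8) = (2*J)*(-189/8) = -189*J/4)
-34615 + h(-169) = -34615 - 189/4*(-169) = -34615 + 31941/4 = -106519/4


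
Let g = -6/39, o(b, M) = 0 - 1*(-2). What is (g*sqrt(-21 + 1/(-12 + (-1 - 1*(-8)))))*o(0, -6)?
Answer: -4*I*sqrt(530)/65 ≈ -1.4167*I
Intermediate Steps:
o(b, M) = 2 (o(b, M) = 0 + 2 = 2)
g = -2/13 (g = -6*1/39 = -2/13 ≈ -0.15385)
(g*sqrt(-21 + 1/(-12 + (-1 - 1*(-8)))))*o(0, -6) = -2*sqrt(-21 + 1/(-12 + (-1 - 1*(-8))))/13*2 = -2*sqrt(-21 + 1/(-12 + (-1 + 8)))/13*2 = -2*sqrt(-21 + 1/(-12 + 7))/13*2 = -2*sqrt(-21 + 1/(-5))/13*2 = -2*sqrt(-21 - 1/5)/13*2 = -2*I*sqrt(530)/65*2 = -4*I*sqrt(530)/65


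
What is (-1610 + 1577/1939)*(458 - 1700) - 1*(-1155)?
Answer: 3877544091/1939 ≈ 1.9998e+6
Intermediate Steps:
(-1610 + 1577/1939)*(458 - 1700) - 1*(-1155) = (-1610 + 1577*(1/1939))*(-1242) + 1155 = (-1610 + 1577/1939)*(-1242) + 1155 = -3120213/1939*(-1242) + 1155 = 3875304546/1939 + 1155 = 3877544091/1939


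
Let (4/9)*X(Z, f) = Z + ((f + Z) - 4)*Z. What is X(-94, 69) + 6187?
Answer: 12109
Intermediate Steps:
X(Z, f) = 9*Z/4 + 9*Z*(-4 + Z + f)/4 (X(Z, f) = 9*(Z + ((f + Z) - 4)*Z)/4 = 9*(Z + ((Z + f) - 4)*Z)/4 = 9*(Z + (-4 + Z + f)*Z)/4 = 9*(Z + Z*(-4 + Z + f))/4 = 9*Z/4 + 9*Z*(-4 + Z + f)/4)
X(-94, 69) + 6187 = (9/4)*(-94)*(-3 - 94 + 69) + 6187 = (9/4)*(-94)*(-28) + 6187 = 5922 + 6187 = 12109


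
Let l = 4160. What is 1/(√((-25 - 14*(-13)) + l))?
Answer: √4317/4317 ≈ 0.015220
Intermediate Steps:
1/(√((-25 - 14*(-13)) + l)) = 1/(√((-25 - 14*(-13)) + 4160)) = 1/(√((-25 + 182) + 4160)) = 1/(√(157 + 4160)) = 1/(√4317) = √4317/4317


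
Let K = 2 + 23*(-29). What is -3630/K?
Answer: 726/133 ≈ 5.4586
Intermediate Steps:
K = -665 (K = 2 - 667 = -665)
-3630/K = -3630/(-665) = -3630*(-1/665) = 726/133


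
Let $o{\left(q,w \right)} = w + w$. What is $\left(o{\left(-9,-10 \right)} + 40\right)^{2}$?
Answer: $400$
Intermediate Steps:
$o{\left(q,w \right)} = 2 w$
$\left(o{\left(-9,-10 \right)} + 40\right)^{2} = \left(2 \left(-10\right) + 40\right)^{2} = \left(-20 + 40\right)^{2} = 20^{2} = 400$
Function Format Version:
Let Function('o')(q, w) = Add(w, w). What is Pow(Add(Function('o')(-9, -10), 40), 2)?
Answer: 400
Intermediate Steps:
Function('o')(q, w) = Mul(2, w)
Pow(Add(Function('o')(-9, -10), 40), 2) = Pow(Add(Mul(2, -10), 40), 2) = Pow(Add(-20, 40), 2) = Pow(20, 2) = 400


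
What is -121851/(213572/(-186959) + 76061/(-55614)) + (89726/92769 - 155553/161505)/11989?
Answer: 21557127609903196570192913/444054774722590383955 ≈ 48546.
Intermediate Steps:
-121851/(213572/(-186959) + 76061/(-55614)) + (89726/92769 - 155553/161505)/11989 = -121851/(213572*(-1/186959) + 76061*(-1/55614)) + (89726*(1/92769) - 155553*1/161505)*(1/11989) = -121851/(-213572/186959 - 3307/2418) + (5278/5457 - 51851/53835)*(1/11989) = -121851/(-1134690509/452066862) + (132247/32641955)*(1/11989) = -121851*(-452066862/1134690509) + 132247/391344398495 = 55084799201562/1134690509 + 132247/391344398495 = 21557127609903196570192913/444054774722590383955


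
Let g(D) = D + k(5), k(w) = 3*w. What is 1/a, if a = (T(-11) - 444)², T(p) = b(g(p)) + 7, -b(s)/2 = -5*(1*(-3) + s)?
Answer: 1/182329 ≈ 5.4846e-6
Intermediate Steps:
g(D) = 15 + D (g(D) = D + 3*5 = D + 15 = 15 + D)
b(s) = -30 + 10*s (b(s) = -(-10)*(1*(-3) + s) = -(-10)*(-3 + s) = -2*(15 - 5*s) = -30 + 10*s)
T(p) = 127 + 10*p (T(p) = (-30 + 10*(15 + p)) + 7 = (-30 + (150 + 10*p)) + 7 = (120 + 10*p) + 7 = 127 + 10*p)
a = 182329 (a = ((127 + 10*(-11)) - 444)² = ((127 - 110) - 444)² = (17 - 444)² = (-427)² = 182329)
1/a = 1/182329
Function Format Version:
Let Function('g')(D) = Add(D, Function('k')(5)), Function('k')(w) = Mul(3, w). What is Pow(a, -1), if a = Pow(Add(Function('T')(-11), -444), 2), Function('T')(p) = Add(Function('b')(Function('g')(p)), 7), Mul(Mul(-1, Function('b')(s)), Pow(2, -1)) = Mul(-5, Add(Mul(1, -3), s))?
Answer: Rational(1, 182329) ≈ 5.4846e-6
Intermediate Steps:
Function('g')(D) = Add(15, D) (Function('g')(D) = Add(D, Mul(3, 5)) = Add(D, 15) = Add(15, D))
Function('b')(s) = Add(-30, Mul(10, s)) (Function('b')(s) = Mul(-2, Mul(-5, Add(Mul(1, -3), s))) = Mul(-2, Mul(-5, Add(-3, s))) = Mul(-2, Add(15, Mul(-5, s))) = Add(-30, Mul(10, s)))
Function('T')(p) = Add(127, Mul(10, p)) (Function('T')(p) = Add(Add(-30, Mul(10, Add(15, p))), 7) = Add(Add(-30, Add(150, Mul(10, p))), 7) = Add(Add(120, Mul(10, p)), 7) = Add(127, Mul(10, p)))
a = 182329 (a = Pow(Add(Add(127, Mul(10, -11)), -444), 2) = Pow(Add(Add(127, -110), -444), 2) = Pow(Add(17, -444), 2) = Pow(-427, 2) = 182329)
Pow(a, -1) = Pow(182329, -1) = Rational(1, 182329)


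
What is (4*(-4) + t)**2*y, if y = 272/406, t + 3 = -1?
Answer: 54400/203 ≈ 267.98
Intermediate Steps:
t = -4 (t = -3 - 1 = -4)
y = 136/203 (y = 272*(1/406) = 136/203 ≈ 0.66995)
(4*(-4) + t)**2*y = (4*(-4) - 4)**2*(136/203) = (-16 - 4)**2*(136/203) = (-20)**2*(136/203) = 400*(136/203) = 54400/203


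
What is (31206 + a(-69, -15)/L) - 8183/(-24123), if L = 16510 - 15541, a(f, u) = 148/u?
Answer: 214545228481/6875055 ≈ 31206.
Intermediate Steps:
L = 969
(31206 + a(-69, -15)/L) - 8183/(-24123) = (31206 + (148/(-15))/969) - 8183/(-24123) = (31206 + (148*(-1/15))*(1/969)) - 8183*(-1/24123) = (31206 - 148/15*1/969) + 8183/24123 = (31206 - 148/14535) + 8183/24123 = 453579062/14535 + 8183/24123 = 214545228481/6875055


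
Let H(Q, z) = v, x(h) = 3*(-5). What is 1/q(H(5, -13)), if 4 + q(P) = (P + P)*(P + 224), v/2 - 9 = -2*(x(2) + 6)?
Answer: 1/30020 ≈ 3.3311e-5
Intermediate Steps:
x(h) = -15
v = 54 (v = 18 + 2*(-2*(-15 + 6)) = 18 + 2*(-2*(-9)) = 18 + 2*18 = 18 + 36 = 54)
H(Q, z) = 54
q(P) = -4 + 2*P*(224 + P) (q(P) = -4 + (P + P)*(P + 224) = -4 + (2*P)*(224 + P) = -4 + 2*P*(224 + P))
1/q(H(5, -13)) = 1/(-4 + 2*54² + 448*54) = 1/(-4 + 2*2916 + 24192) = 1/(-4 + 5832 + 24192) = 1/30020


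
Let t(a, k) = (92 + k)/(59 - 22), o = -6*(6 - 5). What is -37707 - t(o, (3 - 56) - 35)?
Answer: -1395163/37 ≈ -37707.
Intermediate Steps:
o = -6 (o = -6*1 = -6)
t(a, k) = 92/37 + k/37 (t(a, k) = (92 + k)/37 = (92 + k)*(1/37) = 92/37 + k/37)
-37707 - t(o, (3 - 56) - 35) = -37707 - (92/37 + ((3 - 56) - 35)/37) = -37707 - (92/37 + (-53 - 35)/37) = -37707 - (92/37 + (1/37)*(-88)) = -37707 - (92/37 - 88/37) = -37707 - 1*4/37 = -37707 - 4/37 = -1395163/37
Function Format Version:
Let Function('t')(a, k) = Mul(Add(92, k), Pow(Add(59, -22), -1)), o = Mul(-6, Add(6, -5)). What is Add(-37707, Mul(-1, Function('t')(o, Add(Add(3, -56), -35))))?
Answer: Rational(-1395163, 37) ≈ -37707.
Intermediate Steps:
o = -6 (o = Mul(-6, 1) = -6)
Function('t')(a, k) = Add(Rational(92, 37), Mul(Rational(1, 37), k)) (Function('t')(a, k) = Mul(Add(92, k), Pow(37, -1)) = Mul(Add(92, k), Rational(1, 37)) = Add(Rational(92, 37), Mul(Rational(1, 37), k)))
Add(-37707, Mul(-1, Function('t')(o, Add(Add(3, -56), -35)))) = Add(-37707, Mul(-1, Add(Rational(92, 37), Mul(Rational(1, 37), Add(Add(3, -56), -35))))) = Add(-37707, Mul(-1, Add(Rational(92, 37), Mul(Rational(1, 37), Add(-53, -35))))) = Add(-37707, Mul(-1, Add(Rational(92, 37), Mul(Rational(1, 37), -88)))) = Add(-37707, Mul(-1, Add(Rational(92, 37), Rational(-88, 37)))) = Add(-37707, Mul(-1, Rational(4, 37))) = Add(-37707, Rational(-4, 37)) = Rational(-1395163, 37)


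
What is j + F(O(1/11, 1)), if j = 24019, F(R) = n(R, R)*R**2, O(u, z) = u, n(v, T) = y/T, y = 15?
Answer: 264224/11 ≈ 24020.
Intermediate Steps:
n(v, T) = 15/T
F(R) = 15*R (F(R) = (15/R)*R**2 = 15*R)
j + F(O(1/11, 1)) = 24019 + 15*(1/11) = 24019 + 15/11 = 264224/11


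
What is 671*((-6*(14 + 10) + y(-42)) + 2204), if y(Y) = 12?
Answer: 1390312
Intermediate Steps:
671*((-6*(14 + 10) + y(-42)) + 2204) = 671*((-6*(14 + 10) + 12) + 2204) = 671*((-6*24 + 12) + 2204) = 671*((-144 + 12) + 2204) = 671*(-132 + 2204) = 671*2072 = 1390312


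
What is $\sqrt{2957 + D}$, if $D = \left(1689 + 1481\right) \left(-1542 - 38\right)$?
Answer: $i \sqrt{5005643} \approx 2237.3 i$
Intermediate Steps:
$D = -5008600$ ($D = 3170 \left(-1580\right) = -5008600$)
$\sqrt{2957 + D} = \sqrt{2957 - 5008600} = \sqrt{-5005643} = i \sqrt{5005643}$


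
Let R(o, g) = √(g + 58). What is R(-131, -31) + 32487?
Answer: 32487 + 3*√3 ≈ 32492.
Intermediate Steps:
R(o, g) = √(58 + g)
R(-131, -31) + 32487 = √(58 - 31) + 32487 = √27 + 32487 = 3*√3 + 32487 = 32487 + 3*√3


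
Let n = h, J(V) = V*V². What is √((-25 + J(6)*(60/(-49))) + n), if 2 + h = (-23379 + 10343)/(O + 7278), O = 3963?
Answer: I*√201331264783/26229 ≈ 17.107*I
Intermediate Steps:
J(V) = V³
h = -35518/11241 (h = -2 + (-23379 + 10343)/(3963 + 7278) = -2 - 13036/11241 = -35518/11241 ≈ -3.1597)
n = -35518/11241 ≈ -3.1597
√((-25 + J(6)*(60/(-49))) + n) = √((-25 + 6³*(60/(-49))) - 35518/11241) = √((-25 + 216*(60*(-1/49))) - 35518/11241) = √((-25 + 216*(-60/49)) - 35518/11241) = √((-25 - 12960/49) - 35518/11241) = √(-14185/49 - 35518/11241) = √(-161193967/550809) = I*√201331264783/26229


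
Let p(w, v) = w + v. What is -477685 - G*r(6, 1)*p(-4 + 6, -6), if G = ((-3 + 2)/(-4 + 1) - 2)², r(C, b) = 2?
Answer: -4298965/9 ≈ -4.7766e+5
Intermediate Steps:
p(w, v) = v + w
G = 25/9 (G = (-1/(-3) - 2)² = (-1*(-⅓) - 2)² = (⅓ - 2)² = (-5/3)² = 25/9 ≈ 2.7778)
-477685 - G*r(6, 1)*p(-4 + 6, -6) = -477685 - (25/9)*2*(-6 + (-4 + 6)) = -477685 - 50*(-6 + 2)/9 = -477685 - 50*(-4)/9 = -477685 - 1*(-200/9) = -477685 + 200/9 = -4298965/9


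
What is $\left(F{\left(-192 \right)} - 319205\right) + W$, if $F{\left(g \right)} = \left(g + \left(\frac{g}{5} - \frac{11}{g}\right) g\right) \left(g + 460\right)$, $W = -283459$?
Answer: $\frac{6594212}{5} \approx 1.3188 \cdot 10^{6}$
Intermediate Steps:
$F{\left(g \right)} = \left(460 + g\right) \left(g + g \left(- \frac{11}{g} + \frac{g}{5}\right)\right)$ ($F{\left(g \right)} = \left(g + \left(g \frac{1}{5} - \frac{11}{g}\right) g\right) \left(460 + g\right) = \left(g + \left(\frac{g}{5} - \frac{11}{g}\right) g\right) \left(460 + g\right) = \left(g + \left(- \frac{11}{g} + \frac{g}{5}\right) g\right) \left(460 + g\right) = \left(g + g \left(- \frac{11}{g} + \frac{g}{5}\right)\right) \left(460 + g\right) = \left(460 + g\right) \left(g + g \left(- \frac{11}{g} + \frac{g}{5}\right)\right)$)
$\left(F{\left(-192 \right)} - 319205\right) + W = \left(\left(-5060 + 93 \left(-192\right)^{2} + 449 \left(-192\right) + \frac{\left(-192\right)^{3}}{5}\right) - 319205\right) - 283459 = \left(\left(-5060 + 93 \cdot 36864 - 86208 + \frac{1}{5} \left(-7077888\right)\right) - 319205\right) - 283459 = \left(\left(-5060 + 3428352 - 86208 - \frac{7077888}{5}\right) - 319205\right) - 283459 = \left(\frac{9607532}{5} - 319205\right) - 283459 = \frac{8011507}{5} - 283459 = \frac{6594212}{5}$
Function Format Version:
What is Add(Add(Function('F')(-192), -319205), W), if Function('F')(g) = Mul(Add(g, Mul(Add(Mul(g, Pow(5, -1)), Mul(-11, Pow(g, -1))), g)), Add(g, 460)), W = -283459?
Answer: Rational(6594212, 5) ≈ 1.3188e+6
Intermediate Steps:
Function('F')(g) = Mul(Add(460, g), Add(g, Mul(g, Add(Mul(-11, Pow(g, -1)), Mul(Rational(1, 5), g))))) (Function('F')(g) = Mul(Add(g, Mul(Add(Mul(g, Rational(1, 5)), Mul(-11, Pow(g, -1))), g)), Add(460, g)) = Mul(Add(g, Mul(Add(Mul(Rational(1, 5), g), Mul(-11, Pow(g, -1))), g)), Add(460, g)) = Mul(Add(g, Mul(Add(Mul(-11, Pow(g, -1)), Mul(Rational(1, 5), g)), g)), Add(460, g)) = Mul(Add(g, Mul(g, Add(Mul(-11, Pow(g, -1)), Mul(Rational(1, 5), g)))), Add(460, g)) = Mul(Add(460, g), Add(g, Mul(g, Add(Mul(-11, Pow(g, -1)), Mul(Rational(1, 5), g))))))
Add(Add(Function('F')(-192), -319205), W) = Add(Add(Add(-5060, Mul(93, Pow(-192, 2)), Mul(449, -192), Mul(Rational(1, 5), Pow(-192, 3))), -319205), -283459) = Add(Add(Add(-5060, Mul(93, 36864), -86208, Mul(Rational(1, 5), -7077888)), -319205), -283459) = Add(Add(Add(-5060, 3428352, -86208, Rational(-7077888, 5)), -319205), -283459) = Add(Add(Rational(9607532, 5), -319205), -283459) = Add(Rational(8011507, 5), -283459) = Rational(6594212, 5)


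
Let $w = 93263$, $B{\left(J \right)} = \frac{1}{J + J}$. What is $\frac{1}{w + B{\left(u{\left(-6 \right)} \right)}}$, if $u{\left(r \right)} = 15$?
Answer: $\frac{30}{2797891} \approx 1.0722 \cdot 10^{-5}$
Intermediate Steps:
$B{\left(J \right)} = \frac{1}{2 J}$
$\frac{1}{w + B{\left(u{\left(-6 \right)} \right)}} = \frac{1}{93263 + \frac{1}{2 \cdot 15}} = \frac{1}{93263 + \frac{1}{2} \cdot \frac{1}{15}} = \frac{1}{93263 + \frac{1}{30}} = \frac{1}{\frac{2797891}{30}} = \frac{30}{2797891}$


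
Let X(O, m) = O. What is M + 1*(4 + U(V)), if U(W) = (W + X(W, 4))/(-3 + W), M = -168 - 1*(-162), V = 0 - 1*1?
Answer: -3/2 ≈ -1.5000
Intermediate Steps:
V = -1 (V = 0 - 1 = -1)
M = -6 (M = -168 + 162 = -6)
U(W) = 2*W/(-3 + W) (U(W) = (W + W)/(-3 + W) = (2*W)/(-3 + W) = 2*W/(-3 + W))
M + 1*(4 + U(V)) = -6 + 1*(4 + 2*(-1)/(-3 - 1)) = -6 + 1*(4 + 2*(-1)/(-4)) = -6 + 1*(4 + 2*(-1)*(-¼)) = -6 + 1*(4 + ½) = -6 + 1*(9/2) = -6 + 9/2 = -3/2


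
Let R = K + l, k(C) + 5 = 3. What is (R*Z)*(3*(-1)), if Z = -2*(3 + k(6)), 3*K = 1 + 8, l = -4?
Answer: -6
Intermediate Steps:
K = 3 (K = (1 + 8)/3 = (1/3)*9 = 3)
k(C) = -2 (k(C) = -5 + 3 = -2)
R = -1 (R = 3 - 4 = -1)
Z = -2 (Z = -2*(3 - 2) = -2*1 = -2)
(R*Z)*(3*(-1)) = (-1*(-2))*(3*(-1)) = 2*(-3) = -6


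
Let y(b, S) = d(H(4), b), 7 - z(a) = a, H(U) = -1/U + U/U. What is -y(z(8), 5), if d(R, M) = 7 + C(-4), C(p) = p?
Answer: -3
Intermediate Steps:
H(U) = 1 - 1/U (H(U) = -1/U + 1 = 1 - 1/U)
d(R, M) = 3 (d(R, M) = 7 - 4 = 3)
z(a) = 7 - a
y(b, S) = 3
-y(z(8), 5) = -1*3 = -3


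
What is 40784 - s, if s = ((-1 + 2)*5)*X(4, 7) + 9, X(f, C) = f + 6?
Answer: 40725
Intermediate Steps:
X(f, C) = 6 + f
s = 59 (s = ((-1 + 2)*5)*(6 + 4) + 9 = (1*5)*10 + 9 = 5*10 + 9 = 50 + 9 = 59)
40784 - s = 40784 - 1*59 = 40784 - 59 = 40725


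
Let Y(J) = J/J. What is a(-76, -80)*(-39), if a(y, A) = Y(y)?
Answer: -39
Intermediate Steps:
Y(J) = 1
a(y, A) = 1
a(-76, -80)*(-39) = 1*(-39) = -39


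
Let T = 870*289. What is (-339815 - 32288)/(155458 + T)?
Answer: -372103/406888 ≈ -0.91451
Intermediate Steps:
T = 251430
(-339815 - 32288)/(155458 + T) = (-339815 - 32288)/(155458 + 251430) = -372103/406888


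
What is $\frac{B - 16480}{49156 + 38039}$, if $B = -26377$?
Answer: $- \frac{42857}{87195} \approx -0.49151$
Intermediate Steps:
$\frac{B - 16480}{49156 + 38039} = \frac{-26377 - 16480}{49156 + 38039} = - \frac{42857}{87195}$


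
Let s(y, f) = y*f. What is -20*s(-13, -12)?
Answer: -3120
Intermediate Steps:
s(y, f) = f*y
-20*s(-13, -12) = -(-240)*(-13) = -20*156 = -3120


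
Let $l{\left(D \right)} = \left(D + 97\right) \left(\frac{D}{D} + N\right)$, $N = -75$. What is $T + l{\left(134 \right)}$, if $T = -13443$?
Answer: $-30537$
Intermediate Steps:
$l{\left(D \right)} = -7178 - 74 D$ ($l{\left(D \right)} = \left(D + 97\right) \left(\frac{D}{D} - 75\right) = \left(97 + D\right) \left(1 - 75\right) = \left(97 + D\right) \left(-74\right) = -7178 - 74 D$)
$T + l{\left(134 \right)} = -13443 - 17094 = -30537$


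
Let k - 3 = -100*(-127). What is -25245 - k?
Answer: -37948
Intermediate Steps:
k = 12703 (k = 3 - 100*(-127) = 3 + 12700 = 12703)
-25245 - k = -25245 - 1*12703 = -25245 - 12703 = -37948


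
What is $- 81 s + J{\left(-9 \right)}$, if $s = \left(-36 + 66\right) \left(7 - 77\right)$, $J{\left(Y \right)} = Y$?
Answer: $170091$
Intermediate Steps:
$s = -2100$ ($s = 30 \left(-70\right) = -2100$)
$- 81 s + J{\left(-9 \right)} = \left(-81\right) \left(-2100\right) - 9 = 170100 - 9 = 170091$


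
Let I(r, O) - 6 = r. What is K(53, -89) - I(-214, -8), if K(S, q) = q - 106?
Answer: 13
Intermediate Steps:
I(r, O) = 6 + r
K(S, q) = -106 + q
K(53, -89) - I(-214, -8) = (-106 - 89) - (6 - 214) = -195 - 1*(-208) = -195 + 208 = 13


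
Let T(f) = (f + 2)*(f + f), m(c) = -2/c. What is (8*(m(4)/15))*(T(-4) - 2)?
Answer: -56/15 ≈ -3.7333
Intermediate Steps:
T(f) = 2*f*(2 + f) (T(f) = (2 + f)*(2*f) = 2*f*(2 + f))
(8*(m(4)/15))*(T(-4) - 2) = (8*(-2/4/15))*(2*(-4)*(2 - 4) - 2) = (8*(-2*¼*(1/15)))*(2*(-4)*(-2) - 2) = (8*(-½*1/15))*(16 - 2) = (8*(-1/30))*14 = -4/15*14 = -56/15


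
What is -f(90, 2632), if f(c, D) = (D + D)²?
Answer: -27709696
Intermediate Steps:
f(c, D) = 4*D² (f(c, D) = (2*D)² = 4*D²)
-f(90, 2632) = -4*2632² = -4*6927424 = -1*27709696 = -27709696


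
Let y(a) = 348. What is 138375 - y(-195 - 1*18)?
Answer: 138027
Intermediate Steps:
138375 - y(-195 - 1*18) = 138375 - 1*348 = 138375 - 348 = 138027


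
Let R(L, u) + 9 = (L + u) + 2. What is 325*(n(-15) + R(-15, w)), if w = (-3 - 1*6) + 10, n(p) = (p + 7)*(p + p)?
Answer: 71175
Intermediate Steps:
n(p) = 2*p*(7 + p) (n(p) = (7 + p)*(2*p) = 2*p*(7 + p))
w = 1 (w = (-3 - 6) + 10 = -9 + 10 = 1)
R(L, u) = -7 + L + u (R(L, u) = -9 + ((L + u) + 2) = -9 + (2 + L + u) = -7 + L + u)
325*(n(-15) + R(-15, w)) = 325*(2*(-15)*(7 - 15) + (-7 - 15 + 1)) = 325*(2*(-15)*(-8) - 21) = 325*(240 - 21) = 325*219 = 71175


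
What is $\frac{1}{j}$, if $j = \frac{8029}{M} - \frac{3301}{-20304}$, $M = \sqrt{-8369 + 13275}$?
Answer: $- \frac{164408655312}{13287866495290675} + \frac{1654987324032 \sqrt{4906}}{13287866495290675} \approx 0.0087114$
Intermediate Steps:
$M = \sqrt{4906} \approx 70.043$
$j = \frac{3301}{20304} + \frac{8029 \sqrt{4906}}{4906}$ ($j = \frac{8029}{\sqrt{4906}} - \frac{3301}{-20304} = 8029 \frac{\sqrt{4906}}{4906} - - \frac{3301}{20304} = \frac{8029 \sqrt{4906}}{4906} + \frac{3301}{20304} = \frac{3301}{20304} + \frac{8029 \sqrt{4906}}{4906} \approx 114.79$)
$\frac{1}{j} = \frac{1}{\frac{3301}{20304} + \frac{8029 \sqrt{4906}}{4906}}$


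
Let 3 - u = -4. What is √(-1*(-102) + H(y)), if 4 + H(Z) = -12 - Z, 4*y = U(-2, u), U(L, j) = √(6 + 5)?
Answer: √(344 - √11)/2 ≈ 9.2288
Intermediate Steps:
u = 7 (u = 3 - 1*(-4) = 3 + 4 = 7)
U(L, j) = √11
y = √11/4 ≈ 0.82916
H(Z) = -16 - Z (H(Z) = -4 + (-12 - Z) = -16 - Z)
√(-1*(-102) + H(y)) = √(-1*(-102) + (-16 - √11/4)) = √(102 + (-16 - √11/4)) = √(86 - √11/4)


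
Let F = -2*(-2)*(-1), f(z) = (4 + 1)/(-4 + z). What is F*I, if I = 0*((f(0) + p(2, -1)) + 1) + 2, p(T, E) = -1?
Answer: -8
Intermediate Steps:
f(z) = 5/(-4 + z)
F = -4 (F = 4*(-1) = -4)
I = 2 (I = 0*((5/(-4 + 0) - 1) + 1) + 2 = 0*((5/(-4) - 1) + 1) + 2 = 0*((5*(-1/4) - 1) + 1) + 2 = 0*((-5/4 - 1) + 1) + 2 = 0*(-9/4 + 1) + 2 = 0*(-5/4) + 2 = 0 + 2 = 2)
F*I = -4*2 = -8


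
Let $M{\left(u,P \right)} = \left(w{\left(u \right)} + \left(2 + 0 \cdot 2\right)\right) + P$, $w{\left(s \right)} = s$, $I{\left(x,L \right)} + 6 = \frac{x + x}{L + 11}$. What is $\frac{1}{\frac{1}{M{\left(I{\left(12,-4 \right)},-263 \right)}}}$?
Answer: $- \frac{1845}{7} \approx -263.57$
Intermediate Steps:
$I{\left(x,L \right)} = -6 + \frac{2 x}{11 + L}$ ($I{\left(x,L \right)} = -6 + \frac{x + x}{L + 11} = -6 + \frac{2 x}{11 + L}$)
$M{\left(u,P \right)} = 2 + P + u$ ($M{\left(u,P \right)} = \left(u + \left(2 + 0 \cdot 2\right)\right) + P = \left(u + \left(2 + 0\right)\right) + P = \left(u + 2\right) + P = \left(2 + u\right) + P = 2 + P + u$)
$\frac{1}{\frac{1}{M{\left(I{\left(12,-4 \right)},-263 \right)}}} = \frac{1}{\frac{1}{2 - 263 + \frac{2 \left(-33 + 12 - -12\right)}{11 - 4}}} = \frac{1}{\frac{1}{2 - 263 + \frac{2 \left(-33 + 12 + 12\right)}{7}}} = \frac{1}{\frac{1}{2 - 263 + 2 \cdot \frac{1}{7} \left(-9\right)}} = \frac{1}{\frac{1}{2 - 263 - \frac{18}{7}}} = \frac{1}{\frac{1}{- \frac{1845}{7}}} = \frac{1}{- \frac{7}{1845}} = - \frac{1845}{7}$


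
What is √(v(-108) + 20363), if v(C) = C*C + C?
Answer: √31919 ≈ 178.66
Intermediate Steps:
v(C) = C + C² (v(C) = C² + C = C + C²)
√(v(-108) + 20363) = √(-108*(1 - 108) + 20363) = √(-108*(-107) + 20363) = √(11556 + 20363) = √31919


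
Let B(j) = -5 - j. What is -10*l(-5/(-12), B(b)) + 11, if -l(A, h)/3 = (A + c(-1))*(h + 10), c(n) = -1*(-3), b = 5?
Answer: 11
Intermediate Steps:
c(n) = 3
l(A, h) = -3*(3 + A)*(10 + h) (l(A, h) = -3*(A + 3)*(h + 10) = -3*(3 + A)*(10 + h))
-10*l(-5/(-12), B(b)) + 11 = -10*(-90 - (-150)/(-12) - 9*(-5 - 1*5) - 3*(-5/(-12))*(-5 - 1*5)) + 11 = -10*(-90 - (-150)*(-1)/12 - 9*(-5 - 5) - 3*(-5*(-1/12))*(-5 - 5)) + 11 = -10*(-90 - 30*5/12 - 9*(-10) - 3*5/12*(-10)) + 11 = -10*(-90 - 25/2 + 90 + 25/2) + 11 = -10*0 + 11 = 0 + 11 = 11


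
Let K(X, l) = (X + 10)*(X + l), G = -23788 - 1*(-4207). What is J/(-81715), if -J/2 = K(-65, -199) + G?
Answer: -10122/81715 ≈ -0.12387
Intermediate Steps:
G = -19581 (G = -23788 + 4207 = -19581)
K(X, l) = (10 + X)*(X + l)
J = 10122 (J = -2*(((-65)² + 10*(-65) + 10*(-199) - 65*(-199)) - 19581) = -2*((4225 - 650 - 1990 + 12935) - 19581) = -2*(14520 - 19581) = -2*(-5061) = 10122)
J/(-81715) = 10122/(-81715) = 10122*(-1/81715) = -10122/81715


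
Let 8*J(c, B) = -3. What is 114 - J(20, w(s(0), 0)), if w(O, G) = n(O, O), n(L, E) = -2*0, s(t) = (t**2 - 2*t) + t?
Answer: 915/8 ≈ 114.38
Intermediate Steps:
s(t) = t**2 - t
n(L, E) = 0
w(O, G) = 0
J(c, B) = -3/8 (J(c, B) = (1/8)*(-3) = -3/8)
114 - J(20, w(s(0), 0)) = 114 - 1*(-3/8) = 114 + 3/8 = 915/8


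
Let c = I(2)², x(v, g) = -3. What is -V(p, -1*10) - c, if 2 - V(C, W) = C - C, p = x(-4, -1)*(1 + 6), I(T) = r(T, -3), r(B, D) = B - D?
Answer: -27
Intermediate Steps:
I(T) = 3 + T (I(T) = T - 1*(-3) = T + 3 = 3 + T)
p = -21 (p = -3*(1 + 6) = -3*7 = -21)
V(C, W) = 2 (V(C, W) = 2 - (C - C) = 2 - 1*0 = 2 + 0 = 2)
c = 25 (c = (3 + 2)² = 5² = 25)
-V(p, -1*10) - c = -1*2 - 1*25 = -2 - 25 = -27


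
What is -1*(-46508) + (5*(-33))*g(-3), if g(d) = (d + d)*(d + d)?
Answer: 40568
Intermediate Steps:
g(d) = 4*d² (g(d) = (2*d)*(2*d) = 4*d²)
-1*(-46508) + (5*(-33))*g(-3) = -1*(-46508) + (5*(-33))*(4*(-3)²) = 46508 - 660*9 = 46508 - 165*36 = 46508 - 5940 = 40568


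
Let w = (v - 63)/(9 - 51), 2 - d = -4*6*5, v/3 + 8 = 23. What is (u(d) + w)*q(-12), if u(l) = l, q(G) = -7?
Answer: -857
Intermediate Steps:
v = 45 (v = -24 + 3*23 = -24 + 69 = 45)
d = 122 (d = 2 - (-4*6)*5 = 2 - (-24)*5 = 2 - 1*(-120) = 2 + 120 = 122)
w = 3/7 (w = (45 - 63)/(9 - 51) = -18/(-42) = -18*(-1/42) = 3/7 ≈ 0.42857)
(u(d) + w)*q(-12) = (122 + 3/7)*(-7) = (857/7)*(-7) = -857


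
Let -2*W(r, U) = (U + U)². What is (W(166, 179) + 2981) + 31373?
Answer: -29728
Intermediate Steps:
W(r, U) = -2*U² (W(r, U) = -(U + U)²/2 = -4*U²/2 = -2*U²)
(W(166, 179) + 2981) + 31373 = (-2*179² + 2981) + 31373 = (-2*32041 + 2981) + 31373 = (-64082 + 2981) + 31373 = -61101 + 31373 = -29728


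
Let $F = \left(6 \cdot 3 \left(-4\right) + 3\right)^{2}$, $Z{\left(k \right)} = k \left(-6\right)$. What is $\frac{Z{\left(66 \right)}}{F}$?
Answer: $- \frac{44}{529} \approx -0.083176$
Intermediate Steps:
$Z{\left(k \right)} = - 6 k$
$F = 4761$ ($F = \left(18 \left(-4\right) + 3\right)^{2} = \left(-72 + 3\right)^{2} = \left(-69\right)^{2} = 4761$)
$\frac{Z{\left(66 \right)}}{F} = \frac{\left(-6\right) 66}{4761} = \left(-396\right) \frac{1}{4761} = - \frac{44}{529}$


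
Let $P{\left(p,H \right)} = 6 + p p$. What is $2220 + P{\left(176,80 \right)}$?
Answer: $33202$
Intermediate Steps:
$P{\left(p,H \right)} = 6 + p^{2}$
$2220 + P{\left(176,80 \right)} = 2220 + \left(6 + 176^{2}\right) = 2220 + \left(6 + 30976\right) = 2220 + 30982 = 33202$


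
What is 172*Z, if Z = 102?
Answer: 17544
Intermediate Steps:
172*Z = 172*102 = 17544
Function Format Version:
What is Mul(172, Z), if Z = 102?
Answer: 17544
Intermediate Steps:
Mul(172, Z) = Mul(172, 102) = 17544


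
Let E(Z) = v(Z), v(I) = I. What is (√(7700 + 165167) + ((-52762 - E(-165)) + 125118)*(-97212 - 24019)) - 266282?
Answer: -8792059633 + √172867 ≈ -8.7921e+9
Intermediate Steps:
E(Z) = Z
(√(7700 + 165167) + ((-52762 - E(-165)) + 125118)*(-97212 - 24019)) - 266282 = (√(7700 + 165167) + ((-52762 - 1*(-165)) + 125118)*(-97212 - 24019)) - 266282 = (√172867 + ((-52762 + 165) + 125118)*(-121231)) - 266282 = (√172867 + (-52597 + 125118)*(-121231)) - 266282 = (√172867 + 72521*(-121231)) - 266282 = (√172867 - 8791793351) - 266282 = (-8791793351 + √172867) - 266282 = -8792059633 + √172867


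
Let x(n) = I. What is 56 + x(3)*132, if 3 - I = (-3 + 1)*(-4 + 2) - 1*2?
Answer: 188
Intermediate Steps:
I = 1 (I = 3 - ((-3 + 1)*(-4 + 2) - 1*2) = 3 - (-2*(-2) - 2) = 3 - (4 - 2) = 3 - 1*2 = 3 - 2 = 1)
x(n) = 1
56 + x(3)*132 = 56 + 1*132 = 56 + 132 = 188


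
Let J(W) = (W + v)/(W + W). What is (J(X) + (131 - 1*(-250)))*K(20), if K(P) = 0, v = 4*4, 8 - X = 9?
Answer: 0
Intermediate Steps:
X = -1 (X = 8 - 1*9 = 8 - 9 = -1)
v = 16
J(W) = (16 + W)/(2*W) (J(W) = (W + 16)/(W + W) = (16 + W)/((2*W)) = (16 + W)*(1/(2*W)) = (16 + W)/(2*W))
(J(X) + (131 - 1*(-250)))*K(20) = ((½)*(16 - 1)/(-1) + (131 - 1*(-250)))*0 = ((½)*(-1)*15 + (131 + 250))*0 = (-15/2 + 381)*0 = (747/2)*0 = 0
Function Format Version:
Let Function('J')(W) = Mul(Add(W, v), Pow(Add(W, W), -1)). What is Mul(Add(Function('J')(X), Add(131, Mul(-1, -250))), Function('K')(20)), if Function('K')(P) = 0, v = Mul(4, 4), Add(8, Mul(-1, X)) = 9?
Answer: 0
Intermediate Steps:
X = -1 (X = Add(8, Mul(-1, 9)) = Add(8, -9) = -1)
v = 16
Function('J')(W) = Mul(Rational(1, 2), Pow(W, -1), Add(16, W)) (Function('J')(W) = Mul(Add(W, 16), Pow(Add(W, W), -1)) = Mul(Add(16, W), Pow(Mul(2, W), -1)) = Mul(Add(16, W), Mul(Rational(1, 2), Pow(W, -1))) = Mul(Rational(1, 2), Pow(W, -1), Add(16, W)))
Mul(Add(Function('J')(X), Add(131, Mul(-1, -250))), Function('K')(20)) = Mul(Add(Mul(Rational(1, 2), Pow(-1, -1), Add(16, -1)), Add(131, Mul(-1, -250))), 0) = Mul(Add(Mul(Rational(1, 2), -1, 15), Add(131, 250)), 0) = Mul(Add(Rational(-15, 2), 381), 0) = Mul(Rational(747, 2), 0) = 0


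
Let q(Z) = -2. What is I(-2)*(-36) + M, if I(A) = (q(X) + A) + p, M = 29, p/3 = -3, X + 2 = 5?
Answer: 497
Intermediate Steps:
X = 3 (X = -2 + 5 = 3)
p = -9 (p = 3*(-3) = -9)
I(A) = -11 + A (I(A) = (-2 + A) - 9 = -11 + A)
I(-2)*(-36) + M = (-11 - 2)*(-36) + 29 = -13*(-36) + 29 = 468 + 29 = 497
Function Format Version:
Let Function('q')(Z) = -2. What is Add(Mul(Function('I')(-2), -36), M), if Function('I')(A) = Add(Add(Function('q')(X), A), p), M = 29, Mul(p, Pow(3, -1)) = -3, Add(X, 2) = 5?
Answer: 497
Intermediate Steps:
X = 3 (X = Add(-2, 5) = 3)
p = -9 (p = Mul(3, -3) = -9)
Function('I')(A) = Add(-11, A) (Function('I')(A) = Add(Add(-2, A), -9) = Add(-11, A))
Add(Mul(Function('I')(-2), -36), M) = Add(Mul(Add(-11, -2), -36), 29) = Add(Mul(-13, -36), 29) = Add(468, 29) = 497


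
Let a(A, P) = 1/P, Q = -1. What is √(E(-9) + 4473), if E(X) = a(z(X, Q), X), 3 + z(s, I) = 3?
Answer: 8*√629/3 ≈ 66.880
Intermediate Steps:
z(s, I) = 0 (z(s, I) = -3 + 3 = 0)
E(X) = 1/X
√(E(-9) + 4473) = √(1/(-9) + 4473) = √(-⅑ + 4473) = √(40256/9) = 8*√629/3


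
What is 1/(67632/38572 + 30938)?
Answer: 9643/298352042 ≈ 3.2321e-5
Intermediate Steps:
1/(67632/38572 + 30938) = 1/(67632*(1/38572) + 30938) = 1/(16908/9643 + 30938) = 1/(298352042/9643) = 9643/298352042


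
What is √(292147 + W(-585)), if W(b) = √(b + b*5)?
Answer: √(292147 + 3*I*√390) ≈ 540.51 + 0.055*I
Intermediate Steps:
W(b) = √6*√b (W(b) = √(b + 5*b) = √(6*b) = √6*√b)
√(292147 + W(-585)) = √(292147 + √6*√(-585)) = √(292147 + √6*(3*I*√65)) = √(292147 + 3*I*√390)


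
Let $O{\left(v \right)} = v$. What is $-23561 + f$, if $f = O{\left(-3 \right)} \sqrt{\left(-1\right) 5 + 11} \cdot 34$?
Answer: $-23561 - 102 \sqrt{6} \approx -23811.0$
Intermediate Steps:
$f = - 102 \sqrt{6}$ ($f = - 3 \sqrt{\left(-1\right) 5 + 11} \cdot 34 = - 3 \sqrt{-5 + 11} \cdot 34 = - 3 \sqrt{6} \cdot 34 = - 102 \sqrt{6} \approx -249.85$)
$-23561 + f = -23561 - 102 \sqrt{6}$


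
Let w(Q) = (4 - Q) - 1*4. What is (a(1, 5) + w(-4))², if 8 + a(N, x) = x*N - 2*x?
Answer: 81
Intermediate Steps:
w(Q) = -Q (w(Q) = (4 - Q) - 4 = -Q)
a(N, x) = -8 - 2*x + N*x (a(N, x) = -8 + (x*N - 2*x) = -8 + (N*x - 2*x) = -8 + (-2*x + N*x) = -8 - 2*x + N*x)
(a(1, 5) + w(-4))² = ((-8 - 2*5 + 1*5) - 1*(-4))² = ((-8 - 10 + 5) + 4)² = (-13 + 4)² = (-9)² = 81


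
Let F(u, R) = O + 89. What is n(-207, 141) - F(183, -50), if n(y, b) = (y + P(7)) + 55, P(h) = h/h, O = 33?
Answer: -273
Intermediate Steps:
F(u, R) = 122 (F(u, R) = 33 + 89 = 122)
P(h) = 1
n(y, b) = 56 + y (n(y, b) = (y + 1) + 55 = (1 + y) + 55 = 56 + y)
n(-207, 141) - F(183, -50) = (56 - 207) - 1*122 = -151 - 122 = -273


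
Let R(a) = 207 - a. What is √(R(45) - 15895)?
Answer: I*√15733 ≈ 125.43*I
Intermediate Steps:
√(R(45) - 15895) = √((207 - 1*45) - 15895) = √((207 - 45) - 15895) = √(162 - 15895) = √(-15733) = I*√15733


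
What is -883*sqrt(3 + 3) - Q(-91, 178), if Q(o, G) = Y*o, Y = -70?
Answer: -6370 - 883*sqrt(6) ≈ -8532.9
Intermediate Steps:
Q(o, G) = -70*o
-883*sqrt(3 + 3) - Q(-91, 178) = -883*sqrt(3 + 3) - (-70)*(-91) = -883*sqrt(6) - 1*6370 = -883*sqrt(6) - 6370 = -6370 - 883*sqrt(6)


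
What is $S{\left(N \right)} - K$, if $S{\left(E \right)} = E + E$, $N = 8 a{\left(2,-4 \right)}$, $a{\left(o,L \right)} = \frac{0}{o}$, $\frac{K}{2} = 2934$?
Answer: $-5868$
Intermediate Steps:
$K = 5868$ ($K = 2 \cdot 2934 = 5868$)
$a{\left(o,L \right)} = 0$
$N = 0$ ($N = 8 \cdot 0 = 0$)
$S{\left(E \right)} = 2 E$
$S{\left(N \right)} - K = 2 \cdot 0 - 5868 = 0 - 5868 = -5868$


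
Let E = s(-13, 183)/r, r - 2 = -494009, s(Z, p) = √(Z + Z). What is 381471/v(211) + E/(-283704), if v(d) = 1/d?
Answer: 80490381 + I*√26/140151761928 ≈ 8.049e+7 + 3.6382e-11*I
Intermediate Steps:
s(Z, p) = √2*√Z (s(Z, p) = √(2*Z) = √2*√Z)
r = -494007 (r = 2 - 494009 = -494007)
E = -I*√26/494007 (E = (√2*√(-13))/(-494007) = (√2*(I*√13))*(-1/494007) = (I*√26)*(-1/494007) = -I*√26/494007 ≈ -1.0322e-5*I)
381471/v(211) + E/(-283704) = 381471/(1/211) - I*√26/494007/(-283704) = 381471/(1/211) - I*√26/494007*(-1/283704) = 381471*211 + I*√26/140151761928 = 80490381 + I*√26/140151761928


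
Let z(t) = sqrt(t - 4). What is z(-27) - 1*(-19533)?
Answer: 19533 + I*sqrt(31) ≈ 19533.0 + 5.5678*I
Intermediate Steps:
z(t) = sqrt(-4 + t)
z(-27) - 1*(-19533) = sqrt(-4 - 27) - 1*(-19533) = sqrt(-31) + 19533 = I*sqrt(31) + 19533 = 19533 + I*sqrt(31)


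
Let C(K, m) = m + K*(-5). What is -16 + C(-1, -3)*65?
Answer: 114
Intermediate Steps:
C(K, m) = m - 5*K
-16 + C(-1, -3)*65 = -16 + (-3 - 5*(-1))*65 = -16 + (-3 + 5)*65 = -16 + 2*65 = -16 + 130 = 114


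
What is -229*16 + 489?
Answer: -3175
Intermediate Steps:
-229*16 + 489 = -3664 + 489 = -3175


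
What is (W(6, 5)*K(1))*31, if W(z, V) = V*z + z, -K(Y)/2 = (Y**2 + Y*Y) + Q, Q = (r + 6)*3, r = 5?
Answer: -78120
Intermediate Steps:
Q = 33 (Q = (5 + 6)*3 = 11*3 = 33)
K(Y) = -66 - 4*Y**2 (K(Y) = -2*((Y**2 + Y*Y) + 33) = -2*((Y**2 + Y**2) + 33) = -2*(2*Y**2 + 33) = -2*(33 + 2*Y**2) = -66 - 4*Y**2)
W(z, V) = z + V*z
(W(6, 5)*K(1))*31 = ((6*(1 + 5))*(-66 - 4*1**2))*31 = ((6*6)*(-66 - 4*1))*31 = (36*(-66 - 4))*31 = (36*(-70))*31 = -2520*31 = -78120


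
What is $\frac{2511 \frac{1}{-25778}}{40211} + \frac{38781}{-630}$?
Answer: $- \frac{1116633396898}{18139785265} \approx -61.557$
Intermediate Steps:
$\frac{2511 \frac{1}{-25778}}{40211} + \frac{38781}{-630} = 2511 \left(- \frac{1}{25778}\right) \frac{1}{40211} + 38781 \left(- \frac{1}{630}\right) = \left(- \frac{2511}{25778}\right) \frac{1}{40211} - \frac{4309}{70} = - \frac{2511}{1036559158} - \frac{4309}{70} = - \frac{1116633396898}{18139785265}$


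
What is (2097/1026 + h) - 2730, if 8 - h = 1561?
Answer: -488029/114 ≈ -4281.0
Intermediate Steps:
h = -1553 (h = 8 - 1*1561 = 8 - 1561 = -1553)
(2097/1026 + h) - 2730 = (2097/1026 - 1553) - 2730 = (2097*(1/1026) - 1553) - 2730 = (233/114 - 1553) - 2730 = -176809/114 - 2730 = -488029/114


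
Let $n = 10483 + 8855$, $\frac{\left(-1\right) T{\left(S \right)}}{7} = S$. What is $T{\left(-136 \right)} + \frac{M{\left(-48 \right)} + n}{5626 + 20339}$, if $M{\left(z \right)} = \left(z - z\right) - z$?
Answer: $\frac{2748674}{2885} \approx 952.75$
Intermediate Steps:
$T{\left(S \right)} = - 7 S$
$M{\left(z \right)} = - z$ ($M{\left(z \right)} = 0 - z = - z$)
$n = 19338$
$T{\left(-136 \right)} + \frac{M{\left(-48 \right)} + n}{5626 + 20339} = \left(-7\right) \left(-136\right) + \frac{\left(-1\right) \left(-48\right) + 19338}{5626 + 20339} = 952 + \frac{48 + 19338}{25965} = 952 + 19386 \cdot \frac{1}{25965} = 952 + \frac{2154}{2885} = \frac{2748674}{2885}$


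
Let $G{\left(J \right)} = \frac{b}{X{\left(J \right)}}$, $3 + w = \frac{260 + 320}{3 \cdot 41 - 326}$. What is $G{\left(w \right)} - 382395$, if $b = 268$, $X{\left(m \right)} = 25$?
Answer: $- \frac{9559607}{25} \approx -3.8238 \cdot 10^{5}$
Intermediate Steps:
$w = - \frac{41}{7}$ ($w = -3 + \frac{260 + 320}{3 \cdot 41 - 326} = -3 + \frac{580}{123 - 326} = -3 + \frac{580}{-203} = -3 + 580 \left(- \frac{1}{203}\right) = -3 - \frac{20}{7} = - \frac{41}{7} \approx -5.8571$)
$G{\left(J \right)} = \frac{268}{25}$
$G{\left(w \right)} - 382395 = \frac{268}{25} - 382395 = - \frac{9559607}{25}$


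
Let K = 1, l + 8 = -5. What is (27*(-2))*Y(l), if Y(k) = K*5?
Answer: -270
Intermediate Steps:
l = -13 (l = -8 - 5 = -13)
Y(k) = 5 (Y(k) = 1*5 = 5)
(27*(-2))*Y(l) = (27*(-2))*5 = -54*5 = -270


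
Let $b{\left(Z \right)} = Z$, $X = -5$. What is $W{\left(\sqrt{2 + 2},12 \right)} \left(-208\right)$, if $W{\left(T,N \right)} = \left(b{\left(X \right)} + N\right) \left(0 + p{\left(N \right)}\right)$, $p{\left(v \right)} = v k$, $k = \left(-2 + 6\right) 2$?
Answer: $-139776$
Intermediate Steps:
$k = 8$ ($k = 4 \cdot 2 = 8$)
$p{\left(v \right)} = 8 v$ ($p{\left(v \right)} = v 8 = 8 v$)
$W{\left(T,N \right)} = 8 N \left(-5 + N\right)$ ($W{\left(T,N \right)} = \left(-5 + N\right) \left(0 + 8 N\right) = \left(-5 + N\right) 8 N = 8 N \left(-5 + N\right)$)
$W{\left(\sqrt{2 + 2},12 \right)} \left(-208\right) = 8 \cdot 12 \left(-5 + 12\right) \left(-208\right) = 8 \cdot 12 \cdot 7 \left(-208\right) = 672 \left(-208\right) = -139776$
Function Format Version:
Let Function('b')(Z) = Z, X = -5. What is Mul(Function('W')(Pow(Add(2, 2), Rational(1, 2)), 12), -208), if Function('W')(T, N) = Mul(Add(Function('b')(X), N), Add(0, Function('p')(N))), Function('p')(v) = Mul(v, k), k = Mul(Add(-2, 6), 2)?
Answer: -139776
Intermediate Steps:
k = 8 (k = Mul(4, 2) = 8)
Function('p')(v) = Mul(8, v) (Function('p')(v) = Mul(v, 8) = Mul(8, v))
Function('W')(T, N) = Mul(8, N, Add(-5, N)) (Function('W')(T, N) = Mul(Add(-5, N), Add(0, Mul(8, N))) = Mul(Add(-5, N), Mul(8, N)) = Mul(8, N, Add(-5, N)))
Mul(Function('W')(Pow(Add(2, 2), Rational(1, 2)), 12), -208) = Mul(Mul(8, 12, Add(-5, 12)), -208) = Mul(Mul(8, 12, 7), -208) = Mul(672, -208) = -139776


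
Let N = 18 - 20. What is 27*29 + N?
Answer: 781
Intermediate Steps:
N = -2
27*29 + N = 27*29 - 2 = 783 - 2 = 781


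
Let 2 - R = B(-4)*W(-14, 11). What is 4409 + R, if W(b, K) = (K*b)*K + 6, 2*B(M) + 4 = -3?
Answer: -1497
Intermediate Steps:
B(M) = -7/2 (B(M) = -2 + (½)*(-3) = -2 - 3/2 = -7/2)
W(b, K) = 6 + b*K² (W(b, K) = b*K² + 6 = 6 + b*K²)
R = -5906 (R = 2 - (-7)*(6 - 14*11²)/2 = 2 - (-7)*(6 - 14*121)/2 = 2 - (-7)*(6 - 1694)/2 = 2 - (-7)*(-1688)/2 = 2 - 1*5908 = 2 - 5908 = -5906)
4409 + R = 4409 - 5906 = -1497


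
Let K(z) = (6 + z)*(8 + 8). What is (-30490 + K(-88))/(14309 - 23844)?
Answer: 31802/9535 ≈ 3.3353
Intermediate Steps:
K(z) = 96 + 16*z (K(z) = (6 + z)*16 = 96 + 16*z)
(-30490 + K(-88))/(14309 - 23844) = (-30490 + (96 + 16*(-88)))/(14309 - 23844) = (-30490 + (96 - 1408))/(-9535) = (-30490 - 1312)*(-1/9535) = -31802*(-1/9535) = 31802/9535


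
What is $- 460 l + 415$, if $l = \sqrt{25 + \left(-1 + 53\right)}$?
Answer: $415 - 460 \sqrt{77} \approx -3621.5$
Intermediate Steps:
$l = \sqrt{77}$ ($l = \sqrt{25 + 52} = \sqrt{77} \approx 8.775$)
$- 460 l + 415 = - 460 \sqrt{77} + 415 = 415 - 460 \sqrt{77}$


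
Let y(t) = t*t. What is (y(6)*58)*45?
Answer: 93960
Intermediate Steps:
y(t) = t²
(y(6)*58)*45 = (6²*58)*45 = (36*58)*45 = 2088*45 = 93960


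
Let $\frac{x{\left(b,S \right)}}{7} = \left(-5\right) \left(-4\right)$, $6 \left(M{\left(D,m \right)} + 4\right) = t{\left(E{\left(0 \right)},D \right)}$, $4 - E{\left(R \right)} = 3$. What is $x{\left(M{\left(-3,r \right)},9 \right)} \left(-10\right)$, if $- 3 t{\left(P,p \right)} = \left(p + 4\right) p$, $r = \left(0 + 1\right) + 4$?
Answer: $-1400$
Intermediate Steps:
$E{\left(R \right)} = 1$ ($E{\left(R \right)} = 4 - 3 = 1$)
$r = 5$ ($r = 1 + 4 = 5$)
$t{\left(P,p \right)} = - \frac{p \left(4 + p\right)}{3}$ ($t{\left(P,p \right)} = - \frac{\left(p + 4\right) p}{3} = - \frac{\left(4 + p\right) p}{3} = - \frac{p \left(4 + p\right)}{3}$)
$M{\left(D,m \right)} = -4 - \frac{D \left(4 + D\right)}{18}$ ($M{\left(D,m \right)} = -4 + \frac{\left(- \frac{1}{3}\right) D \left(4 + D\right)}{6} = -4 - \frac{D \left(4 + D\right)}{18}$)
$x{\left(b,S \right)} = 140$ ($x{\left(b,S \right)} = 7 \left(\left(-5\right) \left(-4\right)\right) = 7 \cdot 20 = 140$)
$x{\left(M{\left(-3,r \right)},9 \right)} \left(-10\right) = 140 \left(-10\right) = -1400$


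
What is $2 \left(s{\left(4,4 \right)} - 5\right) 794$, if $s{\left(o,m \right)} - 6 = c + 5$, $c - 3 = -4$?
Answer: $7940$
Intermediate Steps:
$c = -1$ ($c = 3 - 4 = -1$)
$s{\left(o,m \right)} = 10$ ($s{\left(o,m \right)} = 6 + \left(-1 + 5\right) = 6 + 4 = 10$)
$2 \left(s{\left(4,4 \right)} - 5\right) 794 = 2 \left(10 - 5\right) 794 = 2 \cdot 5 \cdot 794 = 10 \cdot 794 = 7940$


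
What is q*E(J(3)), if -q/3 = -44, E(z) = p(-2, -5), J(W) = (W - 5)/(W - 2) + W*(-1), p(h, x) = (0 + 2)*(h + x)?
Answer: -1848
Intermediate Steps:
p(h, x) = 2*h + 2*x (p(h, x) = 2*(h + x) = 2*h + 2*x)
J(W) = -W + (-5 + W)/(-2 + W) (J(W) = (-5 + W)/(-2 + W) - W = -W + (-5 + W)/(-2 + W))
E(z) = -14 (E(z) = 2*(-2) + 2*(-5) = -4 - 10 = -14)
q = 132 (q = -3*(-44) = 132)
q*E(J(3)) = 132*(-14) = -1848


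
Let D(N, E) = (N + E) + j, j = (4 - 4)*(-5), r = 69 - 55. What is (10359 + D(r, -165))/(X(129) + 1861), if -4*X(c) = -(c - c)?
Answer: 10208/1861 ≈ 5.4852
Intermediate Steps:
r = 14
X(c) = 0 (X(c) = -(-1)*(c - c)/4 = -(-1)*0/4 = -¼*0 = 0)
j = 0 (j = 0*(-5) = 0)
D(N, E) = E + N (D(N, E) = (N + E) + 0 = (E + N) + 0 = E + N)
(10359 + D(r, -165))/(X(129) + 1861) = (10359 + (-165 + 14))/(0 + 1861) = (10359 - 151)/1861 = 10208*(1/1861) = 10208/1861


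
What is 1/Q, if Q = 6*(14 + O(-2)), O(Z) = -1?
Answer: 1/78 ≈ 0.012821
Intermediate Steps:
Q = 78 (Q = 6*(14 - 1) = 6*13 = 78)
1/Q = 1/78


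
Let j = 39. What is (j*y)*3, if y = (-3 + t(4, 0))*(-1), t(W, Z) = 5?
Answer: -234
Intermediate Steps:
y = -2 (y = (-3 + 5)*(-1) = 2*(-1) = -2)
(j*y)*3 = (39*(-2))*3 = -78*3 = -234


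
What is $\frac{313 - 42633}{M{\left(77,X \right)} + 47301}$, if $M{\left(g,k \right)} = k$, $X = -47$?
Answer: $- \frac{21160}{23627} \approx -0.89559$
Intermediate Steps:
$\frac{313 - 42633}{M{\left(77,X \right)} + 47301} = \frac{313 - 42633}{-47 + 47301} = - \frac{42320}{47254} = \left(-42320\right) \frac{1}{47254} = - \frac{21160}{23627}$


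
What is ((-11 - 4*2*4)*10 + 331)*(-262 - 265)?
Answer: 52173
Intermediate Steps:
((-11 - 4*2*4)*10 + 331)*(-262 - 265) = ((-11 - 8*4)*10 + 331)*(-527) = ((-11 - 32)*10 + 331)*(-527) = (-43*10 + 331)*(-527) = (-430 + 331)*(-527) = -99*(-527) = 52173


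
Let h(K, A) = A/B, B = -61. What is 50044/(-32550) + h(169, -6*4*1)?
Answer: -1135742/992775 ≈ -1.1440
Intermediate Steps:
h(K, A) = -A/61 (h(K, A) = A/(-61) = A*(-1/61) = -A/61)
50044/(-32550) + h(169, -6*4*1) = 50044/(-32550) - (-6*4)/61 = 50044*(-1/32550) - (-24)/61 = -25022/16275 - 1/61*(-24) = -25022/16275 + 24/61 = -1135742/992775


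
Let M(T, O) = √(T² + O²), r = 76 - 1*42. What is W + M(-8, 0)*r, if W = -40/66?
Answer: 8956/33 ≈ 271.39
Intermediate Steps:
r = 34 (r = 76 - 42 = 34)
W = -20/33 (W = -40*1/66 = -20/33 ≈ -0.60606)
M(T, O) = √(O² + T²)
W + M(-8, 0)*r = -20/33 + √(0² + (-8)²)*34 = -20/33 + √(0 + 64)*34 = -20/33 + √64*34 = -20/33 + 8*34 = -20/33 + 272 = 8956/33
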